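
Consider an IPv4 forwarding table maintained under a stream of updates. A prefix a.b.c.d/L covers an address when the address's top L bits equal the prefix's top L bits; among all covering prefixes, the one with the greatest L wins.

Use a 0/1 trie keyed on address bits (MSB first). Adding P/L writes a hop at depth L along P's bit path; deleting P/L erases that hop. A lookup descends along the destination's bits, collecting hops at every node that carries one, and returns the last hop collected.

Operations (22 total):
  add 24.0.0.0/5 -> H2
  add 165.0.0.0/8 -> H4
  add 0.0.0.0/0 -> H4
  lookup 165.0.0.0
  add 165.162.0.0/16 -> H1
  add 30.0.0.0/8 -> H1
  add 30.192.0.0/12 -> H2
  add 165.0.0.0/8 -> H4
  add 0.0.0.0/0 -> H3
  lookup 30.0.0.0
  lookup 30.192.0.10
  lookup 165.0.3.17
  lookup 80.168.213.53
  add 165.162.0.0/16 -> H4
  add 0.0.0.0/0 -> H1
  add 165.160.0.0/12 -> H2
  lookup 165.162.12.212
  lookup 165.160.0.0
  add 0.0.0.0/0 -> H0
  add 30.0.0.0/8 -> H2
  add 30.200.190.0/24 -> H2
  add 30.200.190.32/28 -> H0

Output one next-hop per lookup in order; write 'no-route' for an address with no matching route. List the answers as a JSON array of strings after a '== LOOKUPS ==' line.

Process each operation:
  + 24.0.0.0/5 (H2) depth=5
  + 165.0.0.0/8 (H4) depth=8
  + 0.0.0.0/0 (H4) depth=0
  ? 165.0.0.0  path d0:H4→d1:-→d2:-→d3:-→d4:-→d5:-→d6:-→d7:-→d8:H4  best=H4
  + 165.162.0.0/16 (H1) depth=16
  + 30.0.0.0/8 (H1) depth=8
  + 30.192.0.0/12 (H2) depth=12
  + 165.0.0.0/8 (H4) depth=8
  + 0.0.0.0/0 (H3) depth=0
  ? 30.0.0.0  path d0:H3→d1:-→d2:-→d3:-→d4:-→d5:H2→d6:-→d7:-→d8:H1  best=H1
  ? 30.192.0.10  path d0:H3→d1:-→d2:-→d3:-→d4:-→d5:H2→d6:-→d7:-→d8:H1→d9:-→d10:-→d11:-→d12:H2  best=H2
  ? 165.0.3.17  path d0:H3→d1:-→d2:-→d3:-→d4:-→d5:-→d6:-→d7:-→d8:H4  best=H4
  ? 80.168.213.53  path d0:H3→d1:-  best=H3
  + 165.162.0.0/16 (H4) depth=16
  + 0.0.0.0/0 (H1) depth=0
  + 165.160.0.0/12 (H2) depth=12
  ? 165.162.12.212  path d0:H1→d1:-→d2:-→d3:-→d4:-→d5:-→d6:-→d7:-→d8:H4→d9:-→d10:-→d11:-→d12:H2→d13:-→d14:-→d15:-→d16:H4  best=H4
  ? 165.160.0.0  path d0:H1→d1:-→d2:-→d3:-→d4:-→d5:-→d6:-→d7:-→d8:H4→d9:-→d10:-→d11:-→d12:H2→d13:-→d14:-  best=H2
  + 0.0.0.0/0 (H0) depth=0
  + 30.0.0.0/8 (H2) depth=8
  + 30.200.190.0/24 (H2) depth=24
  + 30.200.190.32/28 (H0) depth=28

== LOOKUPS ==
["H4","H1","H2","H4","H3","H4","H2"]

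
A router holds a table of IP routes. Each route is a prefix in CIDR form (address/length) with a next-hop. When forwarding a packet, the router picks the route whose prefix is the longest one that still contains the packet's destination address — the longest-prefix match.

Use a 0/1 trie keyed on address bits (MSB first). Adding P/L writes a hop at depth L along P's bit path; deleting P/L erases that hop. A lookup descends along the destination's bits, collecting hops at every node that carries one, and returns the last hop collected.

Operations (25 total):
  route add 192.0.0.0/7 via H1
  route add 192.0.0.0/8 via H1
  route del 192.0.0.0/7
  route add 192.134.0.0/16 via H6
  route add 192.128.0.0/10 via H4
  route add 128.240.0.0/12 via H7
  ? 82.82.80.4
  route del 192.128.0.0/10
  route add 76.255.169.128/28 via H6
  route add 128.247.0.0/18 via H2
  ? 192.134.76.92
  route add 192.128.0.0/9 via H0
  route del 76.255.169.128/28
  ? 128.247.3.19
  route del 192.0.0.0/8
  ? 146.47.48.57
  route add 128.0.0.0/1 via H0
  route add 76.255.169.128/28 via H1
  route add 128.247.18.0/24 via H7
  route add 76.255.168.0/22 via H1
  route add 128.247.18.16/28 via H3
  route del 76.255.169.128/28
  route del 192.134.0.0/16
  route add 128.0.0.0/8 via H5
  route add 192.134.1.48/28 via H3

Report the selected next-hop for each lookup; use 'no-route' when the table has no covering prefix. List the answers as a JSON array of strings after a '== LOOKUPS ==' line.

Apply in order:
  + 192.0.0.0/7 (H1) depth=7
  + 192.0.0.0/8 (H1) depth=8
  del 192.0.0.0/7 (clear depth 7)
  + 192.134.0.0/16 (H6) depth=16
  + 192.128.0.0/10 (H4) depth=10
  + 128.240.0.0/12 (H7) depth=12
  Q 82.82.80.4: descend ε ; hops seen [∅] ; pick no-route
  del 192.128.0.0/10 (clear depth 10)
  + 76.255.169.128/28 (H6) depth=28
  + 128.247.0.0/18 (H2) depth=18
  Q 192.134.76.92: descend 1100000010000110 ; hops seen [H1,H6] ; pick H6
  + 192.128.0.0/9 (H0) depth=9
  del 76.255.169.128/28 (clear depth 28)
  Q 128.247.3.19: descend 100000001111011100 ; hops seen [H7,H2] ; pick H2
  del 192.0.0.0/8 (clear depth 8)
  Q 146.47.48.57: descend 100 ; hops seen [∅] ; pick no-route
  + 128.0.0.0/1 (H0) depth=1
  + 76.255.169.128/28 (H1) depth=28
  + 128.247.18.0/24 (H7) depth=24
  + 76.255.168.0/22 (H1) depth=22
  + 128.247.18.16/28 (H3) depth=28
  del 76.255.169.128/28 (clear depth 28)
  del 192.134.0.0/16 (clear depth 16)
  + 128.0.0.0/8 (H5) depth=8
  + 192.134.1.48/28 (H3) depth=28

== LOOKUPS ==
["no-route","H6","H2","no-route"]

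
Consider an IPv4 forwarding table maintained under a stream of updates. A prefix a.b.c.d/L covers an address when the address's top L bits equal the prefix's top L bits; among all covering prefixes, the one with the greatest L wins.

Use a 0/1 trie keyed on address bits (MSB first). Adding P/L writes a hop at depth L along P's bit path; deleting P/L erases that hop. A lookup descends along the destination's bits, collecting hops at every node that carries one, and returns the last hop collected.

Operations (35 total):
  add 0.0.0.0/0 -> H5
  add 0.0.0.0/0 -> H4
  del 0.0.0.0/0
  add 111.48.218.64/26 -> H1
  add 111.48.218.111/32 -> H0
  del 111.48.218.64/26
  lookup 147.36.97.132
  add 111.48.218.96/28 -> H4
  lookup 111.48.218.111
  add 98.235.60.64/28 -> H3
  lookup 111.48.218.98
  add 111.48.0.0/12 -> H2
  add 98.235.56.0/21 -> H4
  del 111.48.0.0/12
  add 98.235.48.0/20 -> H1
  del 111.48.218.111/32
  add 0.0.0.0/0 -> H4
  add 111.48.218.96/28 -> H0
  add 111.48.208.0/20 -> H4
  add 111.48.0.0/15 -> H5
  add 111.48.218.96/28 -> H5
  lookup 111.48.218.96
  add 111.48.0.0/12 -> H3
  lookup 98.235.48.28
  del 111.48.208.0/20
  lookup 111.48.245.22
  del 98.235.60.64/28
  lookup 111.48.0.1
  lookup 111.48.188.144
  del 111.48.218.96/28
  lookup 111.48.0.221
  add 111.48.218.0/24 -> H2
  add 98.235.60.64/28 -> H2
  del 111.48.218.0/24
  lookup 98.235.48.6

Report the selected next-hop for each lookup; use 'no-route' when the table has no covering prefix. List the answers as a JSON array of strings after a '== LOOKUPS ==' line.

Trace:
  + 0.0.0.0/0 (H5) depth=0
  + 0.0.0.0/0 (H4) depth=0
  - 0.0.0.0/0 clear@0
  + 111.48.218.64/26 (H1) depth=26
  + 111.48.218.111/32 (H0) depth=32
  - 111.48.218.64/26 clear@26
  ? 147.36.97.132  path d0:-  best=no-route
  + 111.48.218.96/28 (H4) depth=28
  ? 111.48.218.111  path d0:-→d1:-→d2:-→d3:-→d4:-→d5:-→d6:-→d7:-→d8:-→d9:-→d10:-→d11:-→d12:-→d13:-→d14:-→d15:-→d16:-→d17:-→d18:-→d19:-→d20:-→d21:-→d22:-→d23:-→d24:-→d25:-→d26:-→d27:-→d28:H4→d29:-→d30:-→d31:-→d32:H0  best=H0
  + 98.235.60.64/28 (H3) depth=28
  ? 111.48.218.98  path d0:-→d1:-→d2:-→d3:-→d4:-→d5:-→d6:-→d7:-→d8:-→d9:-→d10:-→d11:-→d12:-→d13:-→d14:-→d15:-→d16:-→d17:-→d18:-→d19:-→d20:-→d21:-→d22:-→d23:-→d24:-→d25:-→d26:-→d27:-→d28:H4  best=H4
  + 111.48.0.0/12 (H2) depth=12
  + 98.235.56.0/21 (H4) depth=21
  - 111.48.0.0/12 clear@12
  + 98.235.48.0/20 (H1) depth=20
  - 111.48.218.111/32 clear@32
  + 0.0.0.0/0 (H4) depth=0
  + 111.48.218.96/28 (H0) depth=28
  + 111.48.208.0/20 (H4) depth=20
  + 111.48.0.0/15 (H5) depth=15
  + 111.48.218.96/28 (H5) depth=28
  ? 111.48.218.96  path d0:H4→d1:-→d2:-→d3:-→d4:-→d5:-→d6:-→d7:-→d8:-→d9:-→d10:-→d11:-→d12:-→d13:-→d14:-→d15:H5→d16:-→d17:-→d18:-→d19:-→d20:H4→d21:-→d22:-→d23:-→d24:-→d25:-→d26:-→d27:-→d28:H5  best=H5
  + 111.48.0.0/12 (H3) depth=12
  ? 98.235.48.28  path d0:H4→d1:-→d2:-→d3:-→d4:-→d5:-→d6:-→d7:-→d8:-→d9:-→d10:-→d11:-→d12:-→d13:-→d14:-→d15:-→d16:-→d17:-→d18:-→d19:-→d20:H1  best=H1
  - 111.48.208.0/20 clear@20
  ? 111.48.245.22  path d0:H4→d1:-→d2:-→d3:-→d4:-→d5:-→d6:-→d7:-→d8:-→d9:-→d10:-→d11:-→d12:H3→d13:-→d14:-→d15:H5→d16:-→d17:-→d18:-  best=H5
  - 98.235.60.64/28 clear@28
  ? 111.48.0.1  path d0:H4→d1:-→d2:-→d3:-→d4:-→d5:-→d6:-→d7:-→d8:-→d9:-→d10:-→d11:-→d12:H3→d13:-→d14:-→d15:H5→d16:-  best=H5
  ? 111.48.188.144  path d0:H4→d1:-→d2:-→d3:-→d4:-→d5:-→d6:-→d7:-→d8:-→d9:-→d10:-→d11:-→d12:H3→d13:-→d14:-→d15:H5→d16:-→d17:-  best=H5
  - 111.48.218.96/28 clear@28
  ? 111.48.0.221  path d0:H4→d1:-→d2:-→d3:-→d4:-→d5:-→d6:-→d7:-→d8:-→d9:-→d10:-→d11:-→d12:H3→d13:-→d14:-→d15:H5→d16:-  best=H5
  + 111.48.218.0/24 (H2) depth=24
  + 98.235.60.64/28 (H2) depth=28
  - 111.48.218.0/24 clear@24
  ? 98.235.48.6  path d0:H4→d1:-→d2:-→d3:-→d4:-→d5:-→d6:-→d7:-→d8:-→d9:-→d10:-→d11:-→d12:-→d13:-→d14:-→d15:-→d16:-→d17:-→d18:-→d19:-→d20:H1  best=H1

== LOOKUPS ==
["no-route","H0","H4","H5","H1","H5","H5","H5","H5","H1"]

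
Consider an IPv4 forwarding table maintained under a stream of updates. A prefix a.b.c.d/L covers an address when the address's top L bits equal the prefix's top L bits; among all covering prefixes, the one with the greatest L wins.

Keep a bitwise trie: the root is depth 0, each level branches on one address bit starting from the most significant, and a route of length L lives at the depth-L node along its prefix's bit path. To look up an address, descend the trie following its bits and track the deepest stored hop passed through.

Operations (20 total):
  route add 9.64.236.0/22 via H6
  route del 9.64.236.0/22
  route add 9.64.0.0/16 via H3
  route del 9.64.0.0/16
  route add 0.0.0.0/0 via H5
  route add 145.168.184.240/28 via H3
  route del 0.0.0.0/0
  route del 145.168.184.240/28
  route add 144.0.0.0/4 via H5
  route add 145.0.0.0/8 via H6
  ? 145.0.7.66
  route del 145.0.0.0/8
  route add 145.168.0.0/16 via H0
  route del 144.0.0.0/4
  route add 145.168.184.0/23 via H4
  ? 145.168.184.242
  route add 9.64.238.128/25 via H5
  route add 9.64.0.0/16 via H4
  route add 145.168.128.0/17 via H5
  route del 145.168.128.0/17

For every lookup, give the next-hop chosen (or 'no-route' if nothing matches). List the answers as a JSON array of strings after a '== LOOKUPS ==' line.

Apply in order:
  add 9.64.236.0/22 -> H6 at depth 22
  - 9.64.236.0/22 clear@22
  add 9.64.0.0/16 -> H3 at depth 16
  - 9.64.0.0/16 clear@16
  add 0.0.0.0/0 -> H5 at depth 0
  add 145.168.184.240/28 -> H3 at depth 28
  - 0.0.0.0/0 clear@0
  - 145.168.184.240/28 clear@28
  add 144.0.0.0/4 -> H5 at depth 4
  add 145.0.0.0/8 -> H6 at depth 8
  Q 145.0.7.66: descend 10010001 ; hops seen [H5,H6] ; pick H6
  - 145.0.0.0/8 clear@8
  add 145.168.0.0/16 -> H0 at depth 16
  - 144.0.0.0/4 clear@4
  add 145.168.184.0/23 -> H4 at depth 23
  Q 145.168.184.242: descend 1001000110101000101110001111 ; hops seen [H0,H4] ; pick H4
  add 9.64.238.128/25 -> H5 at depth 25
  add 9.64.0.0/16 -> H4 at depth 16
  add 145.168.128.0/17 -> H5 at depth 17
  - 145.168.128.0/17 clear@17

== LOOKUPS ==
["H6","H4"]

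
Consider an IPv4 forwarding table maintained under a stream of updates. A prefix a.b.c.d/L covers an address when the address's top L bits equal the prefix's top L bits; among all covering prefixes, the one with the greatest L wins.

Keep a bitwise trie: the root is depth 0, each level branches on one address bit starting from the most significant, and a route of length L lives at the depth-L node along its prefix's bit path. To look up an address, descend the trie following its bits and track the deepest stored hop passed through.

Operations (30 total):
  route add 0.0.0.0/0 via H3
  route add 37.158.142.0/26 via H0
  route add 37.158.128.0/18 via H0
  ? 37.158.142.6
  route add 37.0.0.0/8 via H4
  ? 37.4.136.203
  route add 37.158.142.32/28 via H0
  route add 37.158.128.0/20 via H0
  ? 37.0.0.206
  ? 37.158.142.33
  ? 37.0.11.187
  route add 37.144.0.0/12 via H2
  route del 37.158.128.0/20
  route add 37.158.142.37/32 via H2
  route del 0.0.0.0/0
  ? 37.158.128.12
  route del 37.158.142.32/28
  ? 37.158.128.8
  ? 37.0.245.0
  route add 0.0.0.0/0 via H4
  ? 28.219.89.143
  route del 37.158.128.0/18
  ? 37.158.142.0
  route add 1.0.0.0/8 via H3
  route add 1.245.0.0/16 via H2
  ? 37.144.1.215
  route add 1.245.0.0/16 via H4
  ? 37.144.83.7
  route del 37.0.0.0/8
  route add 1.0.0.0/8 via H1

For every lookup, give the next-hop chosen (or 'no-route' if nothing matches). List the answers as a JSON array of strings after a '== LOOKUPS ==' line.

Process each operation:
  add 0.0.0.0/0 -> H3 at depth 0
  add 37.158.142.0/26 -> H0 at depth 26
  add 37.158.128.0/18 -> H0 at depth 18
  ? 37.158.142.6  path d0:H3→d1:-→d2:-→d3:-→d4:-→d5:-→d6:-→d7:-→d8:-→d9:-→d10:-→d11:-→d12:-→d13:-→d14:-→d15:-→d16:-→d17:-→d18:H0→d19:-→d20:-→d21:-→d22:-→d23:-→d24:-→d25:-→d26:H0  best=H0
  add 37.0.0.0/8 -> H4 at depth 8
  ? 37.4.136.203  path d0:H3→d1:-→d2:-→d3:-→d4:-→d5:-→d6:-→d7:-→d8:H4  best=H4
  add 37.158.142.32/28 -> H0 at depth 28
  add 37.158.128.0/20 -> H0 at depth 20
  ? 37.0.0.206  path d0:H3→d1:-→d2:-→d3:-→d4:-→d5:-→d6:-→d7:-→d8:H4  best=H4
  ? 37.158.142.33  path d0:H3→d1:-→d2:-→d3:-→d4:-→d5:-→d6:-→d7:-→d8:H4→d9:-→d10:-→d11:-→d12:-→d13:-→d14:-→d15:-→d16:-→d17:-→d18:H0→d19:-→d20:H0→d21:-→d22:-→d23:-→d24:-→d25:-→d26:H0→d27:-→d28:H0  best=H0
  ? 37.0.11.187  path d0:H3→d1:-→d2:-→d3:-→d4:-→d5:-→d6:-→d7:-→d8:H4  best=H4
  add 37.144.0.0/12 -> H2 at depth 12
  del 37.158.128.0/20 (clear depth 20)
  add 37.158.142.37/32 -> H2 at depth 32
  del 0.0.0.0/0 (clear depth 0)
  ? 37.158.128.12  path d0:-→d1:-→d2:-→d3:-→d4:-→d5:-→d6:-→d7:-→d8:H4→d9:-→d10:-→d11:-→d12:H2→d13:-→d14:-→d15:-→d16:-→d17:-→d18:H0→d19:-→d20:-  best=H0
  del 37.158.142.32/28 (clear depth 28)
  ? 37.158.128.8  path d0:-→d1:-→d2:-→d3:-→d4:-→d5:-→d6:-→d7:-→d8:H4→d9:-→d10:-→d11:-→d12:H2→d13:-→d14:-→d15:-→d16:-→d17:-→d18:H0→d19:-→d20:-  best=H0
  ? 37.0.245.0  path d0:-→d1:-→d2:-→d3:-→d4:-→d5:-→d6:-→d7:-→d8:H4  best=H4
  add 0.0.0.0/0 -> H4 at depth 0
  ? 28.219.89.143  path d0:H4→d1:-→d2:-  best=H4
  del 37.158.128.0/18 (clear depth 18)
  ? 37.158.142.0  path d0:H4→d1:-→d2:-→d3:-→d4:-→d5:-→d6:-→d7:-→d8:H4→d9:-→d10:-→d11:-→d12:H2→d13:-→d14:-→d15:-→d16:-→d17:-→d18:-→d19:-→d20:-→d21:-→d22:-→d23:-→d24:-→d25:-→d26:H0  best=H0
  add 1.0.0.0/8 -> H3 at depth 8
  add 1.245.0.0/16 -> H2 at depth 16
  ? 37.144.1.215  path d0:H4→d1:-→d2:-→d3:-→d4:-→d5:-→d6:-→d7:-→d8:H4→d9:-→d10:-→d11:-→d12:H2  best=H2
  add 1.245.0.0/16 -> H4 at depth 16
  ? 37.144.83.7  path d0:H4→d1:-→d2:-→d3:-→d4:-→d5:-→d6:-→d7:-→d8:H4→d9:-→d10:-→d11:-→d12:H2  best=H2
  del 37.0.0.0/8 (clear depth 8)
  add 1.0.0.0/8 -> H1 at depth 8

== LOOKUPS ==
["H0","H4","H4","H0","H4","H0","H0","H4","H4","H0","H2","H2"]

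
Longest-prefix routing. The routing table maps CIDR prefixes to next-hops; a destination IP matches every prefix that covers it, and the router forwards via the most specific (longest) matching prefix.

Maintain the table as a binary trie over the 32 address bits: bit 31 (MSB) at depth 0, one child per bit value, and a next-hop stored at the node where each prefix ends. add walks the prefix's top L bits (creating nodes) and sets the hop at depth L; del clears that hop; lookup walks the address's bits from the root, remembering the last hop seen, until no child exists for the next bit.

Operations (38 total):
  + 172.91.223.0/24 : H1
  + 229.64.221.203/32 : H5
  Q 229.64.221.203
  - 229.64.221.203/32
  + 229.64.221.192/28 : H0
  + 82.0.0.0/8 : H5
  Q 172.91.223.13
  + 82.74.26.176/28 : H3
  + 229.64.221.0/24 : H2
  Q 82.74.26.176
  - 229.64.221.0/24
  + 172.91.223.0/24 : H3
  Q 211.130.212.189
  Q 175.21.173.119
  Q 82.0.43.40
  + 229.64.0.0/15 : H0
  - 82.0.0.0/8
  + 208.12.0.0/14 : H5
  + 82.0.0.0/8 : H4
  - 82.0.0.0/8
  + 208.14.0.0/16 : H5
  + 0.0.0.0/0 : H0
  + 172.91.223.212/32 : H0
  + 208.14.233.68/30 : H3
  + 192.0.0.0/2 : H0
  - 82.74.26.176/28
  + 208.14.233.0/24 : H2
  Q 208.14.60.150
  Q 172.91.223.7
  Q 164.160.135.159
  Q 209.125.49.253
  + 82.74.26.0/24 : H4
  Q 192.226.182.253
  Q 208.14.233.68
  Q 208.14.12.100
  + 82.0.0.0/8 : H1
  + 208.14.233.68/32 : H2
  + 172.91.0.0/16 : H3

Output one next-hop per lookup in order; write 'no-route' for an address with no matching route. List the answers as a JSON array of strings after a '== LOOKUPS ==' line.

Trace:
  + 172.91.223.0/24 (H1) depth=24
  + 229.64.221.203/32 (H5) depth=32
  lookup 229.64.221.203: bits 11100101010000001101110111001011 walk d0:-→d1:-→d2:-→d3:-→d4:-→d5:-→d6:-→d7:-→d8:-→d9:-→d10:-→d11:-→d12:-→d13:-→d14:-→d15:-→d16:-→d17:-→d18:-→d19:-→d20:-→d21:-→d22:-→d23:-→d24:-→d25:-→d26:-→d27:-→d28:-→d29:-→d30:-→d31:-→d32:H5 -> H5
  - 229.64.221.203/32 clear@32
  + 229.64.221.192/28 (H0) depth=28
  + 82.0.0.0/8 (H5) depth=8
  lookup 172.91.223.13: bits 101011000101101111011111 walk d0:-→d1:-→d2:-→d3:-→d4:-→d5:-→d6:-→d7:-→d8:-→d9:-→d10:-→d11:-→d12:-→d13:-→d14:-→d15:-→d16:-→d17:-→d18:-→d19:-→d20:-→d21:-→d22:-→d23:-→d24:H1 -> H1
  + 82.74.26.176/28 (H3) depth=28
  + 229.64.221.0/24 (H2) depth=24
  lookup 82.74.26.176: bits 0101001001001010000110101011 walk d0:-→d1:-→d2:-→d3:-→d4:-→d5:-→d6:-→d7:-→d8:H5→d9:-→d10:-→d11:-→d12:-→d13:-→d14:-→d15:-→d16:-→d17:-→d18:-→d19:-→d20:-→d21:-→d22:-→d23:-→d24:-→d25:-→d26:-→d27:-→d28:H3 -> H3
  - 229.64.221.0/24 clear@24
  + 172.91.223.0/24 (H3) depth=24
  lookup 211.130.212.189: bits 11 walk d0:-→d1:-→d2:- -> no-route
  lookup 175.21.173.119: bits 101011 walk d0:-→d1:-→d2:-→d3:-→d4:-→d5:-→d6:- -> no-route
  lookup 82.0.43.40: bits 010100100 walk d0:-→d1:-→d2:-→d3:-→d4:-→d5:-→d6:-→d7:-→d8:H5→d9:- -> H5
  + 229.64.0.0/15 (H0) depth=15
  - 82.0.0.0/8 clear@8
  + 208.12.0.0/14 (H5) depth=14
  + 82.0.0.0/8 (H4) depth=8
  - 82.0.0.0/8 clear@8
  + 208.14.0.0/16 (H5) depth=16
  + 0.0.0.0/0 (H0) depth=0
  + 172.91.223.212/32 (H0) depth=32
  + 208.14.233.68/30 (H3) depth=30
  + 192.0.0.0/2 (H0) depth=2
  - 82.74.26.176/28 clear@28
  + 208.14.233.0/24 (H2) depth=24
  lookup 208.14.60.150: bits 1101000000001110 walk d0:H0→d1:-→d2:H0→d3:-→d4:-→d5:-→d6:-→d7:-→d8:-→d9:-→d10:-→d11:-→d12:-→d13:-→d14:H5→d15:-→d16:H5 -> H5
  lookup 172.91.223.7: bits 101011000101101111011111 walk d0:H0→d1:-→d2:-→d3:-→d4:-→d5:-→d6:-→d7:-→d8:-→d9:-→d10:-→d11:-→d12:-→d13:-→d14:-→d15:-→d16:-→d17:-→d18:-→d19:-→d20:-→d21:-→d22:-→d23:-→d24:H3 -> H3
  lookup 164.160.135.159: bits 1010 walk d0:H0→d1:-→d2:-→d3:-→d4:- -> H0
  lookup 209.125.49.253: bits 1101000 walk d0:H0→d1:-→d2:H0→d3:-→d4:-→d5:-→d6:-→d7:- -> H0
  + 82.74.26.0/24 (H4) depth=24
  lookup 192.226.182.253: bits 110 walk d0:H0→d1:-→d2:H0→d3:- -> H0
  lookup 208.14.233.68: bits 110100000000111011101001010001 walk d0:H0→d1:-→d2:H0→d3:-→d4:-→d5:-→d6:-→d7:-→d8:-→d9:-→d10:-→d11:-→d12:-→d13:-→d14:H5→d15:-→d16:H5→d17:-→d18:-→d19:-→d20:-→d21:-→d22:-→d23:-→d24:H2→d25:-→d26:-→d27:-→d28:-→d29:-→d30:H3 -> H3
  lookup 208.14.12.100: bits 1101000000001110 walk d0:H0→d1:-→d2:H0→d3:-→d4:-→d5:-→d6:-→d7:-→d8:-→d9:-→d10:-→d11:-→d12:-→d13:-→d14:H5→d15:-→d16:H5 -> H5
  + 82.0.0.0/8 (H1) depth=8
  + 208.14.233.68/32 (H2) depth=32
  + 172.91.0.0/16 (H3) depth=16

== LOOKUPS ==
["H5","H1","H3","no-route","no-route","H5","H5","H3","H0","H0","H0","H3","H5"]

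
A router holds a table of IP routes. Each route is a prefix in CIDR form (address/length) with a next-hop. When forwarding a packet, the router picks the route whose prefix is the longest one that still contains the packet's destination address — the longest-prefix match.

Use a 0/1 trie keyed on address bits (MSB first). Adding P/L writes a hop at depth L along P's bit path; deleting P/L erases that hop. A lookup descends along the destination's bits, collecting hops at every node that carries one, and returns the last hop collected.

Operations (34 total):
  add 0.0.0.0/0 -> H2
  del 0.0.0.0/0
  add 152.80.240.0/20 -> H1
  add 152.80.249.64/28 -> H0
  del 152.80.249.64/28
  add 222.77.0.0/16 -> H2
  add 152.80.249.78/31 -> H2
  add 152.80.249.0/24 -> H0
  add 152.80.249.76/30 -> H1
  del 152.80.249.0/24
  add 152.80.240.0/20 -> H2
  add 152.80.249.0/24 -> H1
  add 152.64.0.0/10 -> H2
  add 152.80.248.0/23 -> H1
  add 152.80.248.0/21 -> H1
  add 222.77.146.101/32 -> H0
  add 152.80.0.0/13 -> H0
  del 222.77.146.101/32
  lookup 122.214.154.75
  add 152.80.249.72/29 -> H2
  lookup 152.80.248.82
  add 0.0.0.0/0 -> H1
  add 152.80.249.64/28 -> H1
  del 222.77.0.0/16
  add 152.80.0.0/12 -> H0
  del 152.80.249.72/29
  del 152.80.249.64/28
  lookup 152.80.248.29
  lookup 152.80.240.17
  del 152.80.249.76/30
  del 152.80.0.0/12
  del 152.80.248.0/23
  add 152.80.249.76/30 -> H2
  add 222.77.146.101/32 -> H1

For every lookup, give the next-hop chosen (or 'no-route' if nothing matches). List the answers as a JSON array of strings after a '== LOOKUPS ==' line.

Trace:
  add 0.0.0.0/0 -> H2 at depth 0
  del 0.0.0.0/0 (clear depth 0)
  add 152.80.240.0/20 -> H1 at depth 20
  add 152.80.249.64/28 -> H0 at depth 28
  del 152.80.249.64/28 (clear depth 28)
  add 222.77.0.0/16 -> H2 at depth 16
  add 152.80.249.78/31 -> H2 at depth 31
  add 152.80.249.0/24 -> H0 at depth 24
  add 152.80.249.76/30 -> H1 at depth 30
  del 152.80.249.0/24 (clear depth 24)
  add 152.80.240.0/20 -> H2 at depth 20
  add 152.80.249.0/24 -> H1 at depth 24
  add 152.64.0.0/10 -> H2 at depth 10
  add 152.80.248.0/23 -> H1 at depth 23
  add 152.80.248.0/21 -> H1 at depth 21
  add 222.77.146.101/32 -> H0 at depth 32
  add 152.80.0.0/13 -> H0 at depth 13
  del 222.77.146.101/32 (clear depth 32)
  ? 122.214.154.75  path d0:-  best=no-route
  add 152.80.249.72/29 -> H2 at depth 29
  ? 152.80.248.82  path d0:-→d1:-→d2:-→d3:-→d4:-→d5:-→d6:-→d7:-→d8:-→d9:-→d10:H2→d11:-→d12:-→d13:H0→d14:-→d15:-→d16:-→d17:-→d18:-→d19:-→d20:H2→d21:H1→d22:-→d23:H1  best=H1
  add 0.0.0.0/0 -> H1 at depth 0
  add 152.80.249.64/28 -> H1 at depth 28
  del 222.77.0.0/16 (clear depth 16)
  add 152.80.0.0/12 -> H0 at depth 12
  del 152.80.249.72/29 (clear depth 29)
  del 152.80.249.64/28 (clear depth 28)
  ? 152.80.248.29  path d0:H1→d1:-→d2:-→d3:-→d4:-→d5:-→d6:-→d7:-→d8:-→d9:-→d10:H2→d11:-→d12:H0→d13:H0→d14:-→d15:-→d16:-→d17:-→d18:-→d19:-→d20:H2→d21:H1→d22:-→d23:H1  best=H1
  ? 152.80.240.17  path d0:H1→d1:-→d2:-→d3:-→d4:-→d5:-→d6:-→d7:-→d8:-→d9:-→d10:H2→d11:-→d12:H0→d13:H0→d14:-→d15:-→d16:-→d17:-→d18:-→d19:-→d20:H2  best=H2
  del 152.80.249.76/30 (clear depth 30)
  del 152.80.0.0/12 (clear depth 12)
  del 152.80.248.0/23 (clear depth 23)
  add 152.80.249.76/30 -> H2 at depth 30
  add 222.77.146.101/32 -> H1 at depth 32

== LOOKUPS ==
["no-route","H1","H1","H2"]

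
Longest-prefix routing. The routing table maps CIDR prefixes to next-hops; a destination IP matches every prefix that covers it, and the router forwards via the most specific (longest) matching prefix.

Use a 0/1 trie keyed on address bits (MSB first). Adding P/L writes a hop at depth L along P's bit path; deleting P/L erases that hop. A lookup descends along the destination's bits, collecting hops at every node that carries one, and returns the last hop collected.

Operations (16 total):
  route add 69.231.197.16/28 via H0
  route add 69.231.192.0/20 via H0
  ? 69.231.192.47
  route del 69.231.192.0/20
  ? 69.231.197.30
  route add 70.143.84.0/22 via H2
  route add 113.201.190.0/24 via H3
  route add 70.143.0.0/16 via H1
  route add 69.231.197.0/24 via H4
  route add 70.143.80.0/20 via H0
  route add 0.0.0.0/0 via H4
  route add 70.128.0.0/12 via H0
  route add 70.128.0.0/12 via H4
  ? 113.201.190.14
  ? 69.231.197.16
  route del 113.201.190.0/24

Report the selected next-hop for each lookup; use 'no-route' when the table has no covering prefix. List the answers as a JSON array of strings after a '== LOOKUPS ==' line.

Apply in order:
  add 69.231.197.16/28 -> H0 at depth 28
  add 69.231.192.0/20 -> H0 at depth 20
  ? 69.231.192.47  path d0:-→d1:-→d2:-→d3:-→d4:-→d5:-→d6:-→d7:-→d8:-→d9:-→d10:-→d11:-→d12:-→d13:-→d14:-→d15:-→d16:-→d17:-→d18:-→d19:-→d20:H0→d21:-  best=H0
  - 69.231.192.0/20 clear@20
  ? 69.231.197.30  path d0:-→d1:-→d2:-→d3:-→d4:-→d5:-→d6:-→d7:-→d8:-→d9:-→d10:-→d11:-→d12:-→d13:-→d14:-→d15:-→d16:-→d17:-→d18:-→d19:-→d20:-→d21:-→d22:-→d23:-→d24:-→d25:-→d26:-→d27:-→d28:H0  best=H0
  add 70.143.84.0/22 -> H2 at depth 22
  add 113.201.190.0/24 -> H3 at depth 24
  add 70.143.0.0/16 -> H1 at depth 16
  add 69.231.197.0/24 -> H4 at depth 24
  add 70.143.80.0/20 -> H0 at depth 20
  add 0.0.0.0/0 -> H4 at depth 0
  add 70.128.0.0/12 -> H0 at depth 12
  add 70.128.0.0/12 -> H4 at depth 12
  ? 113.201.190.14  path d0:H4→d1:-→d2:-→d3:-→d4:-→d5:-→d6:-→d7:-→d8:-→d9:-→d10:-→d11:-→d12:-→d13:-→d14:-→d15:-→d16:-→d17:-→d18:-→d19:-→d20:-→d21:-→d22:-→d23:-→d24:H3  best=H3
  ? 69.231.197.16  path d0:H4→d1:-→d2:-→d3:-→d4:-→d5:-→d6:-→d7:-→d8:-→d9:-→d10:-→d11:-→d12:-→d13:-→d14:-→d15:-→d16:-→d17:-→d18:-→d19:-→d20:-→d21:-→d22:-→d23:-→d24:H4→d25:-→d26:-→d27:-→d28:H0  best=H0
  - 113.201.190.0/24 clear@24

== LOOKUPS ==
["H0","H0","H3","H0"]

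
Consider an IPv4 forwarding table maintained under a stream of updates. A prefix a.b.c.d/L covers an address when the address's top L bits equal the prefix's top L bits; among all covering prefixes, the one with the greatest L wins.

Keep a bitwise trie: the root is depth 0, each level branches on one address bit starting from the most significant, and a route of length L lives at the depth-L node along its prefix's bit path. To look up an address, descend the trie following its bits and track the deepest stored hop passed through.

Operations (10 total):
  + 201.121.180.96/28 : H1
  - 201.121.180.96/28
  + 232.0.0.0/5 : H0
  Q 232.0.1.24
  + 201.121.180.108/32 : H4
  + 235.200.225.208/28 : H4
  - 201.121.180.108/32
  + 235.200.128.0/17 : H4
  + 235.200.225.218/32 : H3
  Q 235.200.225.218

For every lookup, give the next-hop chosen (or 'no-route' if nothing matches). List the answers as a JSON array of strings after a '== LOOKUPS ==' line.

Apply in order:
  add 201.121.180.96/28 -> H1 at depth 28
  del 201.121.180.96/28 (clear depth 28)
  add 232.0.0.0/5 -> H0 at depth 5
  Q 232.0.1.24: descend 11101 ; hops seen [H0] ; pick H0
  add 201.121.180.108/32 -> H4 at depth 32
  add 235.200.225.208/28 -> H4 at depth 28
  del 201.121.180.108/32 (clear depth 32)
  add 235.200.128.0/17 -> H4 at depth 17
  add 235.200.225.218/32 -> H3 at depth 32
  Q 235.200.225.218: descend 11101011110010001110000111011010 ; hops seen [H0,H4,H4,H3] ; pick H3

== LOOKUPS ==
["H0","H3"]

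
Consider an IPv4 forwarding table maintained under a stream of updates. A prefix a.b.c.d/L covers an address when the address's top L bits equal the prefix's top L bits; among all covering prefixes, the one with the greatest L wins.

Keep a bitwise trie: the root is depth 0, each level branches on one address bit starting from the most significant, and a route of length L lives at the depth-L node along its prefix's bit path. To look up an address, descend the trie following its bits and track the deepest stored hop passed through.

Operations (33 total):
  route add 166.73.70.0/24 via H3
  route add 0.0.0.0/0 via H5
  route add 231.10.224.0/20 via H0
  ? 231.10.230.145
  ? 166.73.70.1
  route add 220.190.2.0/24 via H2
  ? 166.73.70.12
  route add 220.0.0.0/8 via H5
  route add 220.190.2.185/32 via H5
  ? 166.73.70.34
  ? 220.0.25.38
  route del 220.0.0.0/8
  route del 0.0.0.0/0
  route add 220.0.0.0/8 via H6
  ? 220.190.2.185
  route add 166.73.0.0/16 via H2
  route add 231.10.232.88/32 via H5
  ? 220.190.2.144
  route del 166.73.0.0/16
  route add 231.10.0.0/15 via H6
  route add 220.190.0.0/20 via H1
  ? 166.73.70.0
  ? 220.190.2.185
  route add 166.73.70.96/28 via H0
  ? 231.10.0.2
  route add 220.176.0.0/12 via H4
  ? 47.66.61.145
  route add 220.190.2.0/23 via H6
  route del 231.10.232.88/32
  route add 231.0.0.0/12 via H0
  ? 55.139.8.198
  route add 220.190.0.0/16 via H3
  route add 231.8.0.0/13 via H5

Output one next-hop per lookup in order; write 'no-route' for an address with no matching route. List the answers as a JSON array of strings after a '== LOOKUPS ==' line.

Apply in order:
  add 166.73.70.0/24 -> H3 at depth 24
  add 0.0.0.0/0 -> H5 at depth 0
  add 231.10.224.0/20 -> H0 at depth 20
  ? 231.10.230.145  path d0:H5→d1:-→d2:-→d3:-→d4:-→d5:-→d6:-→d7:-→d8:-→d9:-→d10:-→d11:-→d12:-→d13:-→d14:-→d15:-→d16:-→d17:-→d18:-→d19:-→d20:H0  best=H0
  ? 166.73.70.1  path d0:H5→d1:-→d2:-→d3:-→d4:-→d5:-→d6:-→d7:-→d8:-→d9:-→d10:-→d11:-→d12:-→d13:-→d14:-→d15:-→d16:-→d17:-→d18:-→d19:-→d20:-→d21:-→d22:-→d23:-→d24:H3  best=H3
  add 220.190.2.0/24 -> H2 at depth 24
  ? 166.73.70.12  path d0:H5→d1:-→d2:-→d3:-→d4:-→d5:-→d6:-→d7:-→d8:-→d9:-→d10:-→d11:-→d12:-→d13:-→d14:-→d15:-→d16:-→d17:-→d18:-→d19:-→d20:-→d21:-→d22:-→d23:-→d24:H3  best=H3
  add 220.0.0.0/8 -> H5 at depth 8
  add 220.190.2.185/32 -> H5 at depth 32
  ? 166.73.70.34  path d0:H5→d1:-→d2:-→d3:-→d4:-→d5:-→d6:-→d7:-→d8:-→d9:-→d10:-→d11:-→d12:-→d13:-→d14:-→d15:-→d16:-→d17:-→d18:-→d19:-→d20:-→d21:-→d22:-→d23:-→d24:H3  best=H3
  ? 220.0.25.38  path d0:H5→d1:-→d2:-→d3:-→d4:-→d5:-→d6:-→d7:-→d8:H5  best=H5
  - 220.0.0.0/8 clear@8
  - 0.0.0.0/0 clear@0
  add 220.0.0.0/8 -> H6 at depth 8
  ? 220.190.2.185  path d0:-→d1:-→d2:-→d3:-→d4:-→d5:-→d6:-→d7:-→d8:H6→d9:-→d10:-→d11:-→d12:-→d13:-→d14:-→d15:-→d16:-→d17:-→d18:-→d19:-→d20:-→d21:-→d22:-→d23:-→d24:H2→d25:-→d26:-→d27:-→d28:-→d29:-→d30:-→d31:-→d32:H5  best=H5
  add 166.73.0.0/16 -> H2 at depth 16
  add 231.10.232.88/32 -> H5 at depth 32
  ? 220.190.2.144  path d0:-→d1:-→d2:-→d3:-→d4:-→d5:-→d6:-→d7:-→d8:H6→d9:-→d10:-→d11:-→d12:-→d13:-→d14:-→d15:-→d16:-→d17:-→d18:-→d19:-→d20:-→d21:-→d22:-→d23:-→d24:H2→d25:-→d26:-  best=H2
  - 166.73.0.0/16 clear@16
  add 231.10.0.0/15 -> H6 at depth 15
  add 220.190.0.0/20 -> H1 at depth 20
  ? 166.73.70.0  path d0:-→d1:-→d2:-→d3:-→d4:-→d5:-→d6:-→d7:-→d8:-→d9:-→d10:-→d11:-→d12:-→d13:-→d14:-→d15:-→d16:-→d17:-→d18:-→d19:-→d20:-→d21:-→d22:-→d23:-→d24:H3  best=H3
  ? 220.190.2.185  path d0:-→d1:-→d2:-→d3:-→d4:-→d5:-→d6:-→d7:-→d8:H6→d9:-→d10:-→d11:-→d12:-→d13:-→d14:-→d15:-→d16:-→d17:-→d18:-→d19:-→d20:H1→d21:-→d22:-→d23:-→d24:H2→d25:-→d26:-→d27:-→d28:-→d29:-→d30:-→d31:-→d32:H5  best=H5
  add 166.73.70.96/28 -> H0 at depth 28
  ? 231.10.0.2  path d0:-→d1:-→d2:-→d3:-→d4:-→d5:-→d6:-→d7:-→d8:-→d9:-→d10:-→d11:-→d12:-→d13:-→d14:-→d15:H6→d16:-  best=H6
  add 220.176.0.0/12 -> H4 at depth 12
  ? 47.66.61.145  path d0:-  best=no-route
  add 220.190.2.0/23 -> H6 at depth 23
  - 231.10.232.88/32 clear@32
  add 231.0.0.0/12 -> H0 at depth 12
  ? 55.139.8.198  path d0:-  best=no-route
  add 220.190.0.0/16 -> H3 at depth 16
  add 231.8.0.0/13 -> H5 at depth 13

== LOOKUPS ==
["H0","H3","H3","H3","H5","H5","H2","H3","H5","H6","no-route","no-route"]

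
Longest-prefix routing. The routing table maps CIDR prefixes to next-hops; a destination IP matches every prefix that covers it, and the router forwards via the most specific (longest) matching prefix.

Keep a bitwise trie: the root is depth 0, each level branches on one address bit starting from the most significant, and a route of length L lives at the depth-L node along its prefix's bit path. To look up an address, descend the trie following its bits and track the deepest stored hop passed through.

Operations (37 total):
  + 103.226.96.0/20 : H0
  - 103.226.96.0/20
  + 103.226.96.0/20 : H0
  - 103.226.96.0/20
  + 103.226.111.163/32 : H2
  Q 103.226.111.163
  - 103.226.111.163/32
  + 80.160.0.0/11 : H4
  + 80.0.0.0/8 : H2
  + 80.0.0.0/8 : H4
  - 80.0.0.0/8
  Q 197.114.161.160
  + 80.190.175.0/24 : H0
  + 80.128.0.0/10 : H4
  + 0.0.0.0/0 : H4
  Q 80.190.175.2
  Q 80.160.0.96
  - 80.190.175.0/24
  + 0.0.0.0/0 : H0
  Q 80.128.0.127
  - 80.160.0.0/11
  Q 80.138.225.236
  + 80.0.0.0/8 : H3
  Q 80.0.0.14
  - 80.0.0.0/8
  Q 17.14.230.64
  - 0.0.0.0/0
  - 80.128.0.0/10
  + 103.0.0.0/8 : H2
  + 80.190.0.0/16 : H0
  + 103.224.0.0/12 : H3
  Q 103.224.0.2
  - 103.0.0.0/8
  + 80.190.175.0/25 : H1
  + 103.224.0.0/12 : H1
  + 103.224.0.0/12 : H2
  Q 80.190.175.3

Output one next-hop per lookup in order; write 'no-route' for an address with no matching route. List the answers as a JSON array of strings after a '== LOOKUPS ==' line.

Process each operation:
  add 103.226.96.0/20 -> H0 at depth 20
  del 103.226.96.0/20 (clear depth 20)
  add 103.226.96.0/20 -> H0 at depth 20
  del 103.226.96.0/20 (clear depth 20)
  add 103.226.111.163/32 -> H2 at depth 32
  lookup 103.226.111.163: bits 01100111111000100110111110100011 walk d0:-→d1:-→d2:-→d3:-→d4:-→d5:-→d6:-→d7:-→d8:-→d9:-→d10:-→d11:-→d12:-→d13:-→d14:-→d15:-→d16:-→d17:-→d18:-→d19:-→d20:-→d21:-→d22:-→d23:-→d24:-→d25:-→d26:-→d27:-→d28:-→d29:-→d30:-→d31:-→d32:H2 -> H2
  del 103.226.111.163/32 (clear depth 32)
  add 80.160.0.0/11 -> H4 at depth 11
  add 80.0.0.0/8 -> H2 at depth 8
  add 80.0.0.0/8 -> H4 at depth 8
  del 80.0.0.0/8 (clear depth 8)
  lookup 197.114.161.160: bits ε walk d0:- -> no-route
  add 80.190.175.0/24 -> H0 at depth 24
  add 80.128.0.0/10 -> H4 at depth 10
  add 0.0.0.0/0 -> H4 at depth 0
  lookup 80.190.175.2: bits 010100001011111010101111 walk d0:H4→d1:-→d2:-→d3:-→d4:-→d5:-→d6:-→d7:-→d8:-→d9:-→d10:H4→d11:H4→d12:-→d13:-→d14:-→d15:-→d16:-→d17:-→d18:-→d19:-→d20:-→d21:-→d22:-→d23:-→d24:H0 -> H0
  lookup 80.160.0.96: bits 01010000101 walk d0:H4→d1:-→d2:-→d3:-→d4:-→d5:-→d6:-→d7:-→d8:-→d9:-→d10:H4→d11:H4 -> H4
  del 80.190.175.0/24 (clear depth 24)
  add 0.0.0.0/0 -> H0 at depth 0
  lookup 80.128.0.127: bits 0101000010 walk d0:H0→d1:-→d2:-→d3:-→d4:-→d5:-→d6:-→d7:-→d8:-→d9:-→d10:H4 -> H4
  del 80.160.0.0/11 (clear depth 11)
  lookup 80.138.225.236: bits 0101000010 walk d0:H0→d1:-→d2:-→d3:-→d4:-→d5:-→d6:-→d7:-→d8:-→d9:-→d10:H4 -> H4
  add 80.0.0.0/8 -> H3 at depth 8
  lookup 80.0.0.14: bits 01010000 walk d0:H0→d1:-→d2:-→d3:-→d4:-→d5:-→d6:-→d7:-→d8:H3 -> H3
  del 80.0.0.0/8 (clear depth 8)
  lookup 17.14.230.64: bits 0 walk d0:H0→d1:- -> H0
  del 0.0.0.0/0 (clear depth 0)
  del 80.128.0.0/10 (clear depth 10)
  add 103.0.0.0/8 -> H2 at depth 8
  add 80.190.0.0/16 -> H0 at depth 16
  add 103.224.0.0/12 -> H3 at depth 12
  lookup 103.224.0.2: bits 01100111111000 walk d0:-→d1:-→d2:-→d3:-→d4:-→d5:-→d6:-→d7:-→d8:H2→d9:-→d10:-→d11:-→d12:H3→d13:-→d14:- -> H3
  del 103.0.0.0/8 (clear depth 8)
  add 80.190.175.0/25 -> H1 at depth 25
  add 103.224.0.0/12 -> H1 at depth 12
  add 103.224.0.0/12 -> H2 at depth 12
  lookup 80.190.175.3: bits 0101000010111110101011110 walk d0:-→d1:-→d2:-→d3:-→d4:-→d5:-→d6:-→d7:-→d8:-→d9:-→d10:-→d11:-→d12:-→d13:-→d14:-→d15:-→d16:H0→d17:-→d18:-→d19:-→d20:-→d21:-→d22:-→d23:-→d24:-→d25:H1 -> H1

== LOOKUPS ==
["H2","no-route","H0","H4","H4","H4","H3","H0","H3","H1"]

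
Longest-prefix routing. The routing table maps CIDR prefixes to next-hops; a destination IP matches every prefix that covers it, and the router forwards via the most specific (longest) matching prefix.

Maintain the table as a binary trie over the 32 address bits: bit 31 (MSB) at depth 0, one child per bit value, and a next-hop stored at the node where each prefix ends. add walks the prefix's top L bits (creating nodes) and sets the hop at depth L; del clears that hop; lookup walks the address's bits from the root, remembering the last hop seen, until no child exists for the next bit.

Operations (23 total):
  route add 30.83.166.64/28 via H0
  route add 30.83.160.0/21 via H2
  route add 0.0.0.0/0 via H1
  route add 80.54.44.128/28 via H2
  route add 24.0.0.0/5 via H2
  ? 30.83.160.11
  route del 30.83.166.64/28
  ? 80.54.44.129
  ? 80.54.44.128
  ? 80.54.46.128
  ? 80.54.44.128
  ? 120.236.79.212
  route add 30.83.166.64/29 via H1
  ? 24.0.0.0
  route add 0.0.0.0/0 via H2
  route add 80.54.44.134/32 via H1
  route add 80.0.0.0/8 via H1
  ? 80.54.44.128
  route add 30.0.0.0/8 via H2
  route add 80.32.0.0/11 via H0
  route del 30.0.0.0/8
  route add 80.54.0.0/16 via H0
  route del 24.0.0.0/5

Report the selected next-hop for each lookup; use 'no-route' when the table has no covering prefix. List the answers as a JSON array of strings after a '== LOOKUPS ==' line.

Apply in order:
  + 30.83.166.64/28 (H0) depth=28
  + 30.83.160.0/21 (H2) depth=21
  + 0.0.0.0/0 (H1) depth=0
  + 80.54.44.128/28 (H2) depth=28
  + 24.0.0.0/5 (H2) depth=5
  ? 30.83.160.11  path d0:H1→d1:-→d2:-→d3:-→d4:-→d5:H2→d6:-→d7:-→d8:-→d9:-→d10:-→d11:-→d12:-→d13:-→d14:-→d15:-→d16:-→d17:-→d18:-→d19:-→d20:-→d21:H2  best=H2
  - 30.83.166.64/28 clear@28
  ? 80.54.44.129  path d0:H1→d1:-→d2:-→d3:-→d4:-→d5:-→d6:-→d7:-→d8:-→d9:-→d10:-→d11:-→d12:-→d13:-→d14:-→d15:-→d16:-→d17:-→d18:-→d19:-→d20:-→d21:-→d22:-→d23:-→d24:-→d25:-→d26:-→d27:-→d28:H2  best=H2
  ? 80.54.44.128  path d0:H1→d1:-→d2:-→d3:-→d4:-→d5:-→d6:-→d7:-→d8:-→d9:-→d10:-→d11:-→d12:-→d13:-→d14:-→d15:-→d16:-→d17:-→d18:-→d19:-→d20:-→d21:-→d22:-→d23:-→d24:-→d25:-→d26:-→d27:-→d28:H2  best=H2
  ? 80.54.46.128  path d0:H1→d1:-→d2:-→d3:-→d4:-→d5:-→d6:-→d7:-→d8:-→d9:-→d10:-→d11:-→d12:-→d13:-→d14:-→d15:-→d16:-→d17:-→d18:-→d19:-→d20:-→d21:-→d22:-  best=H1
  ? 80.54.44.128  path d0:H1→d1:-→d2:-→d3:-→d4:-→d5:-→d6:-→d7:-→d8:-→d9:-→d10:-→d11:-→d12:-→d13:-→d14:-→d15:-→d16:-→d17:-→d18:-→d19:-→d20:-→d21:-→d22:-→d23:-→d24:-→d25:-→d26:-→d27:-→d28:H2  best=H2
  ? 120.236.79.212  path d0:H1→d1:-→d2:-  best=H1
  + 30.83.166.64/29 (H1) depth=29
  ? 24.0.0.0  path d0:H1→d1:-→d2:-→d3:-→d4:-→d5:H2  best=H2
  + 0.0.0.0/0 (H2) depth=0
  + 80.54.44.134/32 (H1) depth=32
  + 80.0.0.0/8 (H1) depth=8
  ? 80.54.44.128  path d0:H2→d1:-→d2:-→d3:-→d4:-→d5:-→d6:-→d7:-→d8:H1→d9:-→d10:-→d11:-→d12:-→d13:-→d14:-→d15:-→d16:-→d17:-→d18:-→d19:-→d20:-→d21:-→d22:-→d23:-→d24:-→d25:-→d26:-→d27:-→d28:H2→d29:-  best=H2
  + 30.0.0.0/8 (H2) depth=8
  + 80.32.0.0/11 (H0) depth=11
  - 30.0.0.0/8 clear@8
  + 80.54.0.0/16 (H0) depth=16
  - 24.0.0.0/5 clear@5

== LOOKUPS ==
["H2","H2","H2","H1","H2","H1","H2","H2"]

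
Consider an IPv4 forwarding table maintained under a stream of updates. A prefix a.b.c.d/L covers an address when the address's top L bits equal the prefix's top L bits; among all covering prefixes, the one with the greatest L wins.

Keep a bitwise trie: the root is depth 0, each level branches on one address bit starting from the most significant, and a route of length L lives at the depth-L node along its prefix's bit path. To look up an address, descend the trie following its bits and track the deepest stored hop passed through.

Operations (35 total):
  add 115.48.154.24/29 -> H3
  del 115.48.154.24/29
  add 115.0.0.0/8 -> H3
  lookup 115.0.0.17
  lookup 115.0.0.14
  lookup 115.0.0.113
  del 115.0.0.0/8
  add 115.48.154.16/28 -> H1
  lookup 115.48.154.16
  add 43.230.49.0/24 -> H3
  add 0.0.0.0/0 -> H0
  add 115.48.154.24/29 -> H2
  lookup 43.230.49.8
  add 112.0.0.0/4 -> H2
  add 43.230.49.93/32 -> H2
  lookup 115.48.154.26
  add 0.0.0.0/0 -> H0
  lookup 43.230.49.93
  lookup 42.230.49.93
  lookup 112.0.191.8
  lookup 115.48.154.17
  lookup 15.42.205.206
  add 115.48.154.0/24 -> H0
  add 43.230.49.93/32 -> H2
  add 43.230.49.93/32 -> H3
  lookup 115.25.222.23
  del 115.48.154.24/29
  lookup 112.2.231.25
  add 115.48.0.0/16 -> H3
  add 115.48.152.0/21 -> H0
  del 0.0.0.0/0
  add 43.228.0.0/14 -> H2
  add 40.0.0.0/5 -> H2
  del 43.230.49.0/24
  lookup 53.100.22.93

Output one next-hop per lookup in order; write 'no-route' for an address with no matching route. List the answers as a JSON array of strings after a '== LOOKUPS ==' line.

Apply in order:
  + 115.48.154.24/29 (H3) depth=29
  del 115.48.154.24/29 (clear depth 29)
  + 115.0.0.0/8 (H3) depth=8
  lookup 115.0.0.17: bits 0111001100 walk d0:-→d1:-→d2:-→d3:-→d4:-→d5:-→d6:-→d7:-→d8:H3→d9:-→d10:- -> H3
  lookup 115.0.0.14: bits 0111001100 walk d0:-→d1:-→d2:-→d3:-→d4:-→d5:-→d6:-→d7:-→d8:H3→d9:-→d10:- -> H3
  lookup 115.0.0.113: bits 0111001100 walk d0:-→d1:-→d2:-→d3:-→d4:-→d5:-→d6:-→d7:-→d8:H3→d9:-→d10:- -> H3
  del 115.0.0.0/8 (clear depth 8)
  + 115.48.154.16/28 (H1) depth=28
  lookup 115.48.154.16: bits 0111001100110000100110100001 walk d0:-→d1:-→d2:-→d3:-→d4:-→d5:-→d6:-→d7:-→d8:-→d9:-→d10:-→d11:-→d12:-→d13:-→d14:-→d15:-→d16:-→d17:-→d18:-→d19:-→d20:-→d21:-→d22:-→d23:-→d24:-→d25:-→d26:-→d27:-→d28:H1 -> H1
  + 43.230.49.0/24 (H3) depth=24
  + 0.0.0.0/0 (H0) depth=0
  + 115.48.154.24/29 (H2) depth=29
  lookup 43.230.49.8: bits 001010111110011000110001 walk d0:H0→d1:-→d2:-→d3:-→d4:-→d5:-→d6:-→d7:-→d8:-→d9:-→d10:-→d11:-→d12:-→d13:-→d14:-→d15:-→d16:-→d17:-→d18:-→d19:-→d20:-→d21:-→d22:-→d23:-→d24:H3 -> H3
  + 112.0.0.0/4 (H2) depth=4
  + 43.230.49.93/32 (H2) depth=32
  lookup 115.48.154.26: bits 01110011001100001001101000011 walk d0:H0→d1:-→d2:-→d3:-→d4:H2→d5:-→d6:-→d7:-→d8:-→d9:-→d10:-→d11:-→d12:-→d13:-→d14:-→d15:-→d16:-→d17:-→d18:-→d19:-→d20:-→d21:-→d22:-→d23:-→d24:-→d25:-→d26:-→d27:-→d28:H1→d29:H2 -> H2
  + 0.0.0.0/0 (H0) depth=0
  lookup 43.230.49.93: bits 00101011111001100011000101011101 walk d0:H0→d1:-→d2:-→d3:-→d4:-→d5:-→d6:-→d7:-→d8:-→d9:-→d10:-→d11:-→d12:-→d13:-→d14:-→d15:-→d16:-→d17:-→d18:-→d19:-→d20:-→d21:-→d22:-→d23:-→d24:H3→d25:-→d26:-→d27:-→d28:-→d29:-→d30:-→d31:-→d32:H2 -> H2
  lookup 42.230.49.93: bits 0010101 walk d0:H0→d1:-→d2:-→d3:-→d4:-→d5:-→d6:-→d7:- -> H0
  lookup 112.0.191.8: bits 011100 walk d0:H0→d1:-→d2:-→d3:-→d4:H2→d5:-→d6:- -> H2
  lookup 115.48.154.17: bits 0111001100110000100110100001 walk d0:H0→d1:-→d2:-→d3:-→d4:H2→d5:-→d6:-→d7:-→d8:-→d9:-→d10:-→d11:-→d12:-→d13:-→d14:-→d15:-→d16:-→d17:-→d18:-→d19:-→d20:-→d21:-→d22:-→d23:-→d24:-→d25:-→d26:-→d27:-→d28:H1 -> H1
  lookup 15.42.205.206: bits 00 walk d0:H0→d1:-→d2:- -> H0
  + 115.48.154.0/24 (H0) depth=24
  + 43.230.49.93/32 (H2) depth=32
  + 43.230.49.93/32 (H3) depth=32
  lookup 115.25.222.23: bits 0111001100 walk d0:H0→d1:-→d2:-→d3:-→d4:H2→d5:-→d6:-→d7:-→d8:-→d9:-→d10:- -> H2
  del 115.48.154.24/29 (clear depth 29)
  lookup 112.2.231.25: bits 011100 walk d0:H0→d1:-→d2:-→d3:-→d4:H2→d5:-→d6:- -> H2
  + 115.48.0.0/16 (H3) depth=16
  + 115.48.152.0/21 (H0) depth=21
  del 0.0.0.0/0 (clear depth 0)
  + 43.228.0.0/14 (H2) depth=14
  + 40.0.0.0/5 (H2) depth=5
  del 43.230.49.0/24 (clear depth 24)
  lookup 53.100.22.93: bits 001 walk d0:-→d1:-→d2:-→d3:- -> no-route

== LOOKUPS ==
["H3","H3","H3","H1","H3","H2","H2","H0","H2","H1","H0","H2","H2","no-route"]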